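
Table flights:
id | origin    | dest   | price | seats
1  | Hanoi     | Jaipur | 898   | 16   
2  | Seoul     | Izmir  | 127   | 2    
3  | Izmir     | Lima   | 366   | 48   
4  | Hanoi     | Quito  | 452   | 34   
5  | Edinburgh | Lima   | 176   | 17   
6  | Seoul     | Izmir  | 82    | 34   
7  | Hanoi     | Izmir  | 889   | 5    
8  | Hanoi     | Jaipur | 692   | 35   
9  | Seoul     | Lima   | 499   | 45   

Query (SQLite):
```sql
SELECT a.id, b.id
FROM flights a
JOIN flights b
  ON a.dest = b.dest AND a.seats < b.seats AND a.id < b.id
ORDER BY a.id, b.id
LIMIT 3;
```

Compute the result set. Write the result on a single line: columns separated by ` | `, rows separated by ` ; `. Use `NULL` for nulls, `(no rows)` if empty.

Pairs (a,b) with same dest, a.seats < b.seats, a.id < b.id.
dest groups: Izmir:{2,6,7} Jaipur:{1,8} Lima:{3,5,9} Quito:{4}
Ordered by (a.id, b.id); first 3.

1 | 8 ; 2 | 6 ; 2 | 7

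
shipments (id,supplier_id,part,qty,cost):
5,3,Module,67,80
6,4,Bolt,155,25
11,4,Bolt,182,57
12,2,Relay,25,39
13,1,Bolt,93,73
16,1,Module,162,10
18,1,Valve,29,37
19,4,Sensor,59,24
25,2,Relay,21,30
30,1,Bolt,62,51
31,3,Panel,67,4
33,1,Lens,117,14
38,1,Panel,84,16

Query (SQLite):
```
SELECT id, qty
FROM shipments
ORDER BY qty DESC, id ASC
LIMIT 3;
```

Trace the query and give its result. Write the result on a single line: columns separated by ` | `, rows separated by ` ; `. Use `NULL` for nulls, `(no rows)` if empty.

11 | 182 ; 16 | 162 ; 6 | 155

Sort by qty desc, tiebreak id asc: (182, id=11), (162, id=16), (155, id=6), (117, id=33), (93, id=13), (84, id=38) …. Take first 3.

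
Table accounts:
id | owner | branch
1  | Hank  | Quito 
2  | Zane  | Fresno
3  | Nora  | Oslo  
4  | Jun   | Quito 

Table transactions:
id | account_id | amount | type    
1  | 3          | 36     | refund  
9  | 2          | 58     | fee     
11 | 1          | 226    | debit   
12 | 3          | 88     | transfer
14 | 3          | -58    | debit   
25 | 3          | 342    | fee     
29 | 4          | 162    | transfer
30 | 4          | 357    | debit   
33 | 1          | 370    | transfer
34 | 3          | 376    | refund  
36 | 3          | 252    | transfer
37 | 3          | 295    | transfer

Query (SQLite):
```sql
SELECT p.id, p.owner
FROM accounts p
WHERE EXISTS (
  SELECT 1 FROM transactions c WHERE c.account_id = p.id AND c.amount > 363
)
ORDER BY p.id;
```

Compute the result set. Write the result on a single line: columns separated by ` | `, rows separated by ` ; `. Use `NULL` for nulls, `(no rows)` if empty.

1 | Hank ; 3 | Nora

For each accounts row, check whether any transactions with matching account_id has amount > 363.
Keep rows where that is true.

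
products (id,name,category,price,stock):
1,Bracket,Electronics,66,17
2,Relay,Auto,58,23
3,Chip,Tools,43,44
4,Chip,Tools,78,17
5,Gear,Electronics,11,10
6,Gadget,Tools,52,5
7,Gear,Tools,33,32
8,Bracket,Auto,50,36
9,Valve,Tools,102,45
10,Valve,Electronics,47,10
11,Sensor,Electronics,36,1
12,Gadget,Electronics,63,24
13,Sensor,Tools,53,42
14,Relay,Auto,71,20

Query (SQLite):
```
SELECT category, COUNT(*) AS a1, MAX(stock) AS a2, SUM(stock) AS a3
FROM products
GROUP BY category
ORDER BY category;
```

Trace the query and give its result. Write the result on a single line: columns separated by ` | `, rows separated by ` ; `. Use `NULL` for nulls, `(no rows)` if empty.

Auto | 3 | 36 | 79 ; Electronics | 5 | 24 | 62 ; Tools | 6 | 45 | 185

Group products by category.
Per group compute: COUNT(*), MAX(stock), SUM(stock).
  Auto: ids {2, 8, 14} → COUNT(*)=3, MAX(stock)=36, SUM(stock)=79
  Electronics: ids {1, 5, 10, 11, 12} → COUNT(*)=5, MAX(stock)=24, SUM(stock)=62
  Tools: ids {3, 4, 6, 7, 9, 13} → COUNT(*)=6, MAX(stock)=45, SUM(stock)=185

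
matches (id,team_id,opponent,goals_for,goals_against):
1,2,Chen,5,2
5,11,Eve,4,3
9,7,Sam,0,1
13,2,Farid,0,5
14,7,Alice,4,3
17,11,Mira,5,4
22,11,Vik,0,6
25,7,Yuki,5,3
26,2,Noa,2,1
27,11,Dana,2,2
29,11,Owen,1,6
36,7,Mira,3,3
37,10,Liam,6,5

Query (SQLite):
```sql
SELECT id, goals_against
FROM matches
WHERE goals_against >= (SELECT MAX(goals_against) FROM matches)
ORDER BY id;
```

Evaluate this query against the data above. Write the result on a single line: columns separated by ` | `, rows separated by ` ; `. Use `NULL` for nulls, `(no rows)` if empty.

Scalar subquery: MAX(goals_against) over all matches rows = 6.
Keep rows where goals_against >= that value.

22 | 6 ; 29 | 6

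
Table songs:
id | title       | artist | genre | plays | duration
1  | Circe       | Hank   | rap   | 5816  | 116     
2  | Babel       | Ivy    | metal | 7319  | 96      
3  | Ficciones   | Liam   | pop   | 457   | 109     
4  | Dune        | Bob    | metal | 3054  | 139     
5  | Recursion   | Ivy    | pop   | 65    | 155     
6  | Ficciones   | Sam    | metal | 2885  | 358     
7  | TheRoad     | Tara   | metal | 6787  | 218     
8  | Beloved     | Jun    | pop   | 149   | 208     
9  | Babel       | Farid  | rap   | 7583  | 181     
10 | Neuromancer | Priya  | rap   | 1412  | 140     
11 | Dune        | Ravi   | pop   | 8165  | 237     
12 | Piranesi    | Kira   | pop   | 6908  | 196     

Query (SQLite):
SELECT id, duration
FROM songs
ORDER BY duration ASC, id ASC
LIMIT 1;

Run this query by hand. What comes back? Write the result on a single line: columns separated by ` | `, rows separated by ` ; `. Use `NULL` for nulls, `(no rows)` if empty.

Sort by duration asc, tiebreak id asc: (96, id=2), (109, id=3), (116, id=1), (139, id=4) …. Take first 1.

2 | 96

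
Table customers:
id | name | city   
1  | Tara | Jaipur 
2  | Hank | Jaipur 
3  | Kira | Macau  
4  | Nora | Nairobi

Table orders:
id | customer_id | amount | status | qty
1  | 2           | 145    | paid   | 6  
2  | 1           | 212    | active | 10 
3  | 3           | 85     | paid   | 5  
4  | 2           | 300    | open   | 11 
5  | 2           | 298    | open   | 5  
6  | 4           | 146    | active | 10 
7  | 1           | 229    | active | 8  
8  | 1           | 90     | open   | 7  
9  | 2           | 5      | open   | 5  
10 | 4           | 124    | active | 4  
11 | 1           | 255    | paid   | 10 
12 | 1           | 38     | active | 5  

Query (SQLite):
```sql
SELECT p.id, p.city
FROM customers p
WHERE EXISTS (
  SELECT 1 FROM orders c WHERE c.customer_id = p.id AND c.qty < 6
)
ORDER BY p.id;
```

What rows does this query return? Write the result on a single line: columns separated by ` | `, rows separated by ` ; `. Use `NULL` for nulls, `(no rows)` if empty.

For each customers row, check whether any orders with matching customer_id has qty < 6.
Keep rows where that is true.

1 | Jaipur ; 2 | Jaipur ; 3 | Macau ; 4 | Nairobi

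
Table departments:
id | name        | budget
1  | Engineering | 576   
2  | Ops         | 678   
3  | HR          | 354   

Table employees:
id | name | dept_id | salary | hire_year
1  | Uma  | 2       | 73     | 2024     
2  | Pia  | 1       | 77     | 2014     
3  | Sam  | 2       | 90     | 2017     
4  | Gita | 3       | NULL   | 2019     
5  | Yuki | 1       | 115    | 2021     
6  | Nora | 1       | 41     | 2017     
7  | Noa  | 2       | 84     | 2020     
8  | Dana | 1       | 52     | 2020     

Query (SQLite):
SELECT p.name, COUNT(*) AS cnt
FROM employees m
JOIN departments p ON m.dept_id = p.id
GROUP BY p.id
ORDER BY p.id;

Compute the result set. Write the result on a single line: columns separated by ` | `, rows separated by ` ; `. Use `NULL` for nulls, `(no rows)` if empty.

Engineering | 4 ; Ops | 3 ; HR | 1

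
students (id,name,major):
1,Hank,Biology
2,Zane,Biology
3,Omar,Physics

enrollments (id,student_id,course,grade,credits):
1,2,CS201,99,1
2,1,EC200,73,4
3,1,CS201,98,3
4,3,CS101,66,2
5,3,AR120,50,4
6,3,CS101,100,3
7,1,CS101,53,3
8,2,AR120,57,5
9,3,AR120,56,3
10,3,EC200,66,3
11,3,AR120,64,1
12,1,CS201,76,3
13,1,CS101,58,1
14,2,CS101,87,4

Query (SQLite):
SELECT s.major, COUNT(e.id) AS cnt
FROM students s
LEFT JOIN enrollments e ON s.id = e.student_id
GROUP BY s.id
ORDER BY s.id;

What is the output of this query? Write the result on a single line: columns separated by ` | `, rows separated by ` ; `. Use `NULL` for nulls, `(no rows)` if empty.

LEFT JOIN keeps every students row; unmatched ones get NULL for enrollments columns.
Group by students.id and compute COUNT(e.id). COUNT(col) of an all-NULL group is 0.
  1: ids {2, 3, 7, 12, 13} → COUNT(e.id)=5
  2: ids {1, 8, 14} → COUNT(e.id)=3
  3: ids {4, 5, 6, 9, 10, 11} → COUNT(e.id)=6

Biology | 5 ; Biology | 3 ; Physics | 6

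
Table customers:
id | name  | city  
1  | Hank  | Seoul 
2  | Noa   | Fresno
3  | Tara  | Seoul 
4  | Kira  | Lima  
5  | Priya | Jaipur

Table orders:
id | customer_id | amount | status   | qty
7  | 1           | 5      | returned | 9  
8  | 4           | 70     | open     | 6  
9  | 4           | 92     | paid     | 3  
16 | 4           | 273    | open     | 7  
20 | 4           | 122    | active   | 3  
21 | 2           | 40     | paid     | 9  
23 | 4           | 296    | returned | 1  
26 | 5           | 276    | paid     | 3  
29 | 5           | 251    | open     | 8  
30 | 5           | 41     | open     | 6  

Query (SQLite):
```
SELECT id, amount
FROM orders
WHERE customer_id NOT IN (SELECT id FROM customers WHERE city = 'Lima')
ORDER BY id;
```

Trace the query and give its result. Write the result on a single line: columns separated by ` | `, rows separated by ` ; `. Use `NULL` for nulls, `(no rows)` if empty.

7 | 5 ; 21 | 40 ; 26 | 276 ; 29 | 251 ; 30 | 41

Inner query: customers.id where city = 'Lima'.
Outer: keep orders rows whose customer_id is not in that set.
Inner query → {4}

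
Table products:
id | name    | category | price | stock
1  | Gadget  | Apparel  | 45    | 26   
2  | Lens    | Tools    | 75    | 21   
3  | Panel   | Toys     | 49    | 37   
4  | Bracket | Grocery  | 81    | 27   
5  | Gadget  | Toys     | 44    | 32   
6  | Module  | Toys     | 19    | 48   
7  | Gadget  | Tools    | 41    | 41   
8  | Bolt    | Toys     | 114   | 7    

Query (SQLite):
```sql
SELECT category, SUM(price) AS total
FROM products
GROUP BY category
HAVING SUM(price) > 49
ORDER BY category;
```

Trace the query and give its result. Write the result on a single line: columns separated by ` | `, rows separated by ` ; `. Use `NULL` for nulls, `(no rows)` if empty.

Partition products by category; compute SUM(price) within each group.
HAVING: keep groups where SUM(price) > 49.
  Apparel: ids {1} → SUM(price)=45
  Grocery: ids {4} → SUM(price)=81
  Tools: ids {2, 7} → SUM(price)=116
  Toys: ids {3, 5, 6, 8} → SUM(price)=226

Grocery | 81 ; Tools | 116 ; Toys | 226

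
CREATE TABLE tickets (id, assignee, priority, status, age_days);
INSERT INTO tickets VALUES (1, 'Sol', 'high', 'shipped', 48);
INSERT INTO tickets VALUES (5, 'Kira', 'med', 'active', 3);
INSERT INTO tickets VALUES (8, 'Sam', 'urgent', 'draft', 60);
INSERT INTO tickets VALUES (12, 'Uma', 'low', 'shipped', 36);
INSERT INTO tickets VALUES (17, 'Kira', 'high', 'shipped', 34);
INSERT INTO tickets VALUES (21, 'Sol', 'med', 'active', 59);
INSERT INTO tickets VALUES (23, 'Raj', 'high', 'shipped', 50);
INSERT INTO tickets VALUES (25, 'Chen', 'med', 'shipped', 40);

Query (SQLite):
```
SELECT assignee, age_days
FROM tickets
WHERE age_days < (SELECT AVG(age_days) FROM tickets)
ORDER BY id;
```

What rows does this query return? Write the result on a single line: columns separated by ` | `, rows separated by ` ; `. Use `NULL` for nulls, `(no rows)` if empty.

Kira | 3 ; Uma | 36 ; Kira | 34 ; Chen | 40

Scalar subquery: AVG(age_days) over all tickets rows = 41.25.
Keep rows where age_days < that value.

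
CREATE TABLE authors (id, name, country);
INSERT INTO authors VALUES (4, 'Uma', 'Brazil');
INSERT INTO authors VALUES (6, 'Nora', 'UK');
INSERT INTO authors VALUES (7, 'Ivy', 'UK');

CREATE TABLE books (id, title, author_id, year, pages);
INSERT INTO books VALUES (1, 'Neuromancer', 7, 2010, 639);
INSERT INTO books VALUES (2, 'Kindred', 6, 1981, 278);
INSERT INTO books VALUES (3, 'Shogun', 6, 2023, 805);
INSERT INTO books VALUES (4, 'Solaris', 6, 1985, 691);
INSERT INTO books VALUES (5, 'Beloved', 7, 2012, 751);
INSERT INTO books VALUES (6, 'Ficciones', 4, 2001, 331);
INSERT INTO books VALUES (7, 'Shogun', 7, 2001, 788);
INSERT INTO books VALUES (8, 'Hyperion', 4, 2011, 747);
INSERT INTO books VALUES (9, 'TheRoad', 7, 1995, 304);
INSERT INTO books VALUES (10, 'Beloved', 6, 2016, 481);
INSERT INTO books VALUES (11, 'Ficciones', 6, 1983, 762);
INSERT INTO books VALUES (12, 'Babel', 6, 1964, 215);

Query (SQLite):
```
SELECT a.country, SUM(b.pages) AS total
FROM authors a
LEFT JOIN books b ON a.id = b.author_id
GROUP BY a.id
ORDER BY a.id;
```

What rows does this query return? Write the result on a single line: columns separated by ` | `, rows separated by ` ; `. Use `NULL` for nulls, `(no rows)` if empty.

Brazil | 1078 ; UK | 3232 ; UK | 2482

LEFT JOIN keeps every authors row; unmatched ones get NULL for books columns.
Group by authors.id and compute SUM(b.pages). SUM over an all-NULL group is NULL.
  4: ids {6, 8} → SUM(b.pages)=1078
  6: ids {2, 3, 4, 10, 11, 12} → SUM(b.pages)=3232
  7: ids {1, 5, 7, 9} → SUM(b.pages)=2482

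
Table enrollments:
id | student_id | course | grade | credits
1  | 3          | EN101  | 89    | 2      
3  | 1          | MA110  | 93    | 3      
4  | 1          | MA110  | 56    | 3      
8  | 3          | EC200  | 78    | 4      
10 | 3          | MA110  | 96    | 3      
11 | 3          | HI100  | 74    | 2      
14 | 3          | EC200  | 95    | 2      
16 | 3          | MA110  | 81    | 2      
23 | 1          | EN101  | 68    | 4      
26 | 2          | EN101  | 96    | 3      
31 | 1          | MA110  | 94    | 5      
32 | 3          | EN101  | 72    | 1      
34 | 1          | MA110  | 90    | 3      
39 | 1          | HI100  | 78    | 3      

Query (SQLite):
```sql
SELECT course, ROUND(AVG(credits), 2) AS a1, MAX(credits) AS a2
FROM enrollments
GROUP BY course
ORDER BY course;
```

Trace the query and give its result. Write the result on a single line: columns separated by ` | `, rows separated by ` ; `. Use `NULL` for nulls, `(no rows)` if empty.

Group enrollments by course.
Per group compute: ROUND(AVG(credits), 2), MAX(credits).
  EC200: ids {8, 14} → ROUND(AVG(credits), 2)=3, MAX(credits)=4
  EN101: ids {1, 23, 26, 32} → ROUND(AVG(credits), 2)=2.5, MAX(credits)=4
  HI100: ids {11, 39} → ROUND(AVG(credits), 2)=2.5, MAX(credits)=3
  MA110: ids {3, 4, 10, 16, 31, 34} → ROUND(AVG(credits), 2)=3.17, MAX(credits)=5

EC200 | 3 | 4 ; EN101 | 2.5 | 4 ; HI100 | 2.5 | 3 ; MA110 | 3.17 | 5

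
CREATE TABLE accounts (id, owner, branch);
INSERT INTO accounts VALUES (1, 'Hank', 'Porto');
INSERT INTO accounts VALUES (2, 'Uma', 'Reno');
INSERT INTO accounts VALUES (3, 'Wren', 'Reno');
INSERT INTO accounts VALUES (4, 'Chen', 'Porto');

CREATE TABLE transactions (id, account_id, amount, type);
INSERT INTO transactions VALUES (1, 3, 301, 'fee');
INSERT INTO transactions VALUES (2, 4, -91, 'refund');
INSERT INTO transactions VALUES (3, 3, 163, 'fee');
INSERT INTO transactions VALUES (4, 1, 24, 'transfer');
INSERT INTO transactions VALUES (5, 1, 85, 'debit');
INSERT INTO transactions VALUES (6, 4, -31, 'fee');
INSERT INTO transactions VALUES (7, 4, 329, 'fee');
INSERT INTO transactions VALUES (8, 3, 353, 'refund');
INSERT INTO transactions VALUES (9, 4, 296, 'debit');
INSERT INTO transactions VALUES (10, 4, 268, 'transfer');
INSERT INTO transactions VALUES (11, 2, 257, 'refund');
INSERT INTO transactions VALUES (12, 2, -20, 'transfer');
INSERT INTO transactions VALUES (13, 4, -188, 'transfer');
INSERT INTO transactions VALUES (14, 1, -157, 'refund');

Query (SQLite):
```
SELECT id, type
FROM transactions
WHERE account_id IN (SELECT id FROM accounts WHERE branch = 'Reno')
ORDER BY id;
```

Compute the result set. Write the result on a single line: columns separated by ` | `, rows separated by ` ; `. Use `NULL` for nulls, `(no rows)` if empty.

1 | fee ; 3 | fee ; 8 | refund ; 11 | refund ; 12 | transfer

Inner query: accounts.id where branch = 'Reno'.
Outer: keep transactions rows whose account_id is in that set.
Inner query → {2, 3}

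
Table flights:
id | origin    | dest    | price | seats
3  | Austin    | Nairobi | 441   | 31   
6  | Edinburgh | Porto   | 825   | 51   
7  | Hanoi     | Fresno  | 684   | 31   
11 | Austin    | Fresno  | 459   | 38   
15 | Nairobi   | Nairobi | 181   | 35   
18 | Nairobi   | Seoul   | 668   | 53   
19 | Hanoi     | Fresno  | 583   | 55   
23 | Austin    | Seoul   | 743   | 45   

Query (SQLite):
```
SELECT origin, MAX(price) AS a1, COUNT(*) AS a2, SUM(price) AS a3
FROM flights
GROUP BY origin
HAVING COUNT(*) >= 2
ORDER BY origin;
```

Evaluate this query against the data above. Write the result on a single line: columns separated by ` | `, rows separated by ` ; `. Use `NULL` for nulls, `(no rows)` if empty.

Austin | 743 | 3 | 1643 ; Hanoi | 684 | 2 | 1267 ; Nairobi | 668 | 2 | 849

Group flights by origin.
Per group compute: MAX(price), COUNT(*), SUM(price).
HAVING: drop groups with fewer than 2 rows.
  Austin: ids {3, 11, 23} → MAX(price)=743, COUNT(*)=3, SUM(price)=1643
  Edinburgh: ids {6} → MAX(price)=825, COUNT(*)=1, SUM(price)=825
  Hanoi: ids {7, 19} → MAX(price)=684, COUNT(*)=2, SUM(price)=1267
  Nairobi: ids {15, 18} → MAX(price)=668, COUNT(*)=2, SUM(price)=849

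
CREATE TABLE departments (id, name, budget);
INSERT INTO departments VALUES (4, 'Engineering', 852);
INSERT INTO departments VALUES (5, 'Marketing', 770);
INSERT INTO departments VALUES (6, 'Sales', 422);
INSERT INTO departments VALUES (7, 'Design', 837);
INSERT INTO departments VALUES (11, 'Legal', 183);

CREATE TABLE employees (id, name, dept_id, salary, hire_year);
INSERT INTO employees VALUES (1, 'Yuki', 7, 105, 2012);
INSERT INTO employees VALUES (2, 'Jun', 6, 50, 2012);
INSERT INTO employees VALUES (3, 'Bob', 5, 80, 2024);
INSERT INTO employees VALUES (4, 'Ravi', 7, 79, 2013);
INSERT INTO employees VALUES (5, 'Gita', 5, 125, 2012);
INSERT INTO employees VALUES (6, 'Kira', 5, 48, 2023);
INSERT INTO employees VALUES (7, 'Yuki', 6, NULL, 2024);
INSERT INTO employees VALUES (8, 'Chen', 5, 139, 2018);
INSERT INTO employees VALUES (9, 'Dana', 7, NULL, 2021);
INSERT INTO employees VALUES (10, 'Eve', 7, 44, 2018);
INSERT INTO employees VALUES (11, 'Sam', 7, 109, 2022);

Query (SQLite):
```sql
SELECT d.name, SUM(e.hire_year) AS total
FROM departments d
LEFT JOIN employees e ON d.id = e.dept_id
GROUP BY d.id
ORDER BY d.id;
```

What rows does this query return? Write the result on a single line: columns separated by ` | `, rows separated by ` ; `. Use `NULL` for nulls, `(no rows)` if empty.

Engineering | NULL ; Marketing | 8077 ; Sales | 4036 ; Design | 10086 ; Legal | NULL

LEFT JOIN keeps every departments row; unmatched ones get NULL for employees columns.
Group by departments.id and compute SUM(e.hire_year). SUM over an all-NULL group is NULL.
  4: ids {—} → SUM(e.hire_year)=NULL
  5: ids {3, 5, 6, 8} → SUM(e.hire_year)=8077
  6: ids {2, 7} → SUM(e.hire_year)=4036
  7: ids {1, 4, 9, 10, 11} → SUM(e.hire_year)=10086
  11: ids {—} → SUM(e.hire_year)=NULL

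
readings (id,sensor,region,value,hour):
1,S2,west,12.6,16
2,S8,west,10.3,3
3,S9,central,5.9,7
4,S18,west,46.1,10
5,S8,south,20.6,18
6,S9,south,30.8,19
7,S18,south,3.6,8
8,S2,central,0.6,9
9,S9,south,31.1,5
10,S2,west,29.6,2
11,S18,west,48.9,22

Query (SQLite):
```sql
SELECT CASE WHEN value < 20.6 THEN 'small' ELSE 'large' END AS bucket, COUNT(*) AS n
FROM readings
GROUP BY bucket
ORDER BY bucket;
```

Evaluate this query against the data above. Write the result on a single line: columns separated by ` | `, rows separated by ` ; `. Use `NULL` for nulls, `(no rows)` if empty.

Bucket rows by value < 20.6 → 'small' else 'large'; count each bucket.

large | 6 ; small | 5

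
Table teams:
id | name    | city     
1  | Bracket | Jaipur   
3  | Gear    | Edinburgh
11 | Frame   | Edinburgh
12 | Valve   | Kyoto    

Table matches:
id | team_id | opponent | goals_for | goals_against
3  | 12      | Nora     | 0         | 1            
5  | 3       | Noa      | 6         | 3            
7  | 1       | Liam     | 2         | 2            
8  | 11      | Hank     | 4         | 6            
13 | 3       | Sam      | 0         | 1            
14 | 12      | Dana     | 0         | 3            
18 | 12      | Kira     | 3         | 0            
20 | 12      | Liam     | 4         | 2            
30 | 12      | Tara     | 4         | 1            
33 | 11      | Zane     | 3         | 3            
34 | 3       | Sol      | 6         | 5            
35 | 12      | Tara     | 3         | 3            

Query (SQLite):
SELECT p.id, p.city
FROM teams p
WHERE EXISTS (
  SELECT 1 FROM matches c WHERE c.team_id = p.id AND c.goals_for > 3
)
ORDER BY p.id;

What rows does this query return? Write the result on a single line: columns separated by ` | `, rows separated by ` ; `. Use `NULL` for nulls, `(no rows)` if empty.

3 | Edinburgh ; 11 | Edinburgh ; 12 | Kyoto

For each teams row, check whether any matches with matching team_id has goals_for > 3.
Keep rows where that is true.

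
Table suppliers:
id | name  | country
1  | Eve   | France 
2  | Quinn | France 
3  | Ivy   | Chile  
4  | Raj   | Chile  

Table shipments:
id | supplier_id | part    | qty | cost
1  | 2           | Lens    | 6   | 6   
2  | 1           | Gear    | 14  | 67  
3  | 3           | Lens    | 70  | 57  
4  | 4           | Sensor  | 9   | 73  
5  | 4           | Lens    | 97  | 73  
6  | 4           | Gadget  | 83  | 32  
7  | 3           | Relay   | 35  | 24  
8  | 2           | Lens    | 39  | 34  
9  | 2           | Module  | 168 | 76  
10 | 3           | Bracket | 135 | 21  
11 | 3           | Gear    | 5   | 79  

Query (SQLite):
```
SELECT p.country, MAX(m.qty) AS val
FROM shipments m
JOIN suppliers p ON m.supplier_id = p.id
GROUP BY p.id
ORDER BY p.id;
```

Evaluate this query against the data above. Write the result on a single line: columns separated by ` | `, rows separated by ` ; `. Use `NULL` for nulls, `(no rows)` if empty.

Join each shipments row to its suppliers via supplier_id.
Group joined rows by suppliers.id; compute MAX(m.qty) per group.
  1: ids {2} → MAX(m.qty)=14
  2: ids {1, 8, 9} → MAX(m.qty)=168
  3: ids {3, 7, 10, 11} → MAX(m.qty)=135
  4: ids {4, 5, 6} → MAX(m.qty)=97

France | 14 ; France | 168 ; Chile | 135 ; Chile | 97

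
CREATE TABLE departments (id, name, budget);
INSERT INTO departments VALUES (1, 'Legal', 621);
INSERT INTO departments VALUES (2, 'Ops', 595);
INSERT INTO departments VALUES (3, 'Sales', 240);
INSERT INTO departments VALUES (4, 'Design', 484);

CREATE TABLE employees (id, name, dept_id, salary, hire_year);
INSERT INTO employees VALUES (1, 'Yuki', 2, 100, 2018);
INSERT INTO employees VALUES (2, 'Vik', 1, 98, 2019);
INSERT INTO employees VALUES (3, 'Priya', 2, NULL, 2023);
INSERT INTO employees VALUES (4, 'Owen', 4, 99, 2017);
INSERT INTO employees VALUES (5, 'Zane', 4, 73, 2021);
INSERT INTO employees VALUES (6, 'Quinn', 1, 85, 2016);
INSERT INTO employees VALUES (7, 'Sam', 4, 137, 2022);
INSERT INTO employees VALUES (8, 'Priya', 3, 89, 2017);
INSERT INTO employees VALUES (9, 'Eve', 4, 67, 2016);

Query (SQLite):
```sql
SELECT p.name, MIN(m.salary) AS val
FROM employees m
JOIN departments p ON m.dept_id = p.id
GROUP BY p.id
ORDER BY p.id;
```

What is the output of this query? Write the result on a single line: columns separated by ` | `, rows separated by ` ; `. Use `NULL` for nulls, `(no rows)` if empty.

Join each employees row to its departments via dept_id.
Group joined rows by departments.id; compute MIN(m.salary) per group.
  1: ids {2, 6} → MIN(m.salary)=85
  2: ids {1, 3} → MIN(m.salary)=100
  3: ids {8} → MIN(m.salary)=89
  4: ids {4, 5, 7, 9} → MIN(m.salary)=67

Legal | 85 ; Ops | 100 ; Sales | 89 ; Design | 67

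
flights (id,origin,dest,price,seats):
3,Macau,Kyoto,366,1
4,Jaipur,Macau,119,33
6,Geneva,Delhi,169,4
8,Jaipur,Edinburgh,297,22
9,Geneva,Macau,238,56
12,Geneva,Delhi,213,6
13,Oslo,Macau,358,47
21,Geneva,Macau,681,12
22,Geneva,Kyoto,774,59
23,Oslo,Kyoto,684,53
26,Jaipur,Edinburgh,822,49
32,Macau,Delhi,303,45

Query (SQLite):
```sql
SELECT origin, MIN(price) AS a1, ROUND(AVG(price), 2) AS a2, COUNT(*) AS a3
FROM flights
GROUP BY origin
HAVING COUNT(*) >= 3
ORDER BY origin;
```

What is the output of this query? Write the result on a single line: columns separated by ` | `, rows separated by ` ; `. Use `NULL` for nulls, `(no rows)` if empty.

Geneva | 169 | 415 | 5 ; Jaipur | 119 | 412.67 | 3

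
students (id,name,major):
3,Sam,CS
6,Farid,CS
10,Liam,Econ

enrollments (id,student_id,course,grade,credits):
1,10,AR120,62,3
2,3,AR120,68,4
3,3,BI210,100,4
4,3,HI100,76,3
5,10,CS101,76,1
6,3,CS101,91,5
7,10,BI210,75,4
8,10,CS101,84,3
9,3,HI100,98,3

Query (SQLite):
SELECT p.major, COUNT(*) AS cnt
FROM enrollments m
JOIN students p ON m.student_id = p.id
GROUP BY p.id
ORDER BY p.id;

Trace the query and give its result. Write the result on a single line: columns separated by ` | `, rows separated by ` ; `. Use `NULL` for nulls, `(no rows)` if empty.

Join each enrollments row to its students via student_id.
Group joined rows by students.id; compute COUNT(*) per group.
  3: ids {2, 3, 4, 6, 9} → COUNT(*)=5
  10: ids {1, 5, 7, 8} → COUNT(*)=4

CS | 5 ; Econ | 4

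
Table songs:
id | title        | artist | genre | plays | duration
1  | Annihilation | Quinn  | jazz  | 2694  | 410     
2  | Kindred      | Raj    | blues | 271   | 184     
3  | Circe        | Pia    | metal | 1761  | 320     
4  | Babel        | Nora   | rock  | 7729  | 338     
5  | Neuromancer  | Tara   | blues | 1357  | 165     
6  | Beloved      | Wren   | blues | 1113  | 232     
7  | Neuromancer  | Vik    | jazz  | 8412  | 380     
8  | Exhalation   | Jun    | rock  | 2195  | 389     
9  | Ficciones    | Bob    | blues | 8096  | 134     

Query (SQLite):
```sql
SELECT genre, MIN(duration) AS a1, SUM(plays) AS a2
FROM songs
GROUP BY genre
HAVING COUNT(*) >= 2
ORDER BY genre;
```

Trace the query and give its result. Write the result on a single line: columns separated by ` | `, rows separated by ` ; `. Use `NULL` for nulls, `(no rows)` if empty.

blues | 134 | 10837 ; jazz | 380 | 11106 ; rock | 338 | 9924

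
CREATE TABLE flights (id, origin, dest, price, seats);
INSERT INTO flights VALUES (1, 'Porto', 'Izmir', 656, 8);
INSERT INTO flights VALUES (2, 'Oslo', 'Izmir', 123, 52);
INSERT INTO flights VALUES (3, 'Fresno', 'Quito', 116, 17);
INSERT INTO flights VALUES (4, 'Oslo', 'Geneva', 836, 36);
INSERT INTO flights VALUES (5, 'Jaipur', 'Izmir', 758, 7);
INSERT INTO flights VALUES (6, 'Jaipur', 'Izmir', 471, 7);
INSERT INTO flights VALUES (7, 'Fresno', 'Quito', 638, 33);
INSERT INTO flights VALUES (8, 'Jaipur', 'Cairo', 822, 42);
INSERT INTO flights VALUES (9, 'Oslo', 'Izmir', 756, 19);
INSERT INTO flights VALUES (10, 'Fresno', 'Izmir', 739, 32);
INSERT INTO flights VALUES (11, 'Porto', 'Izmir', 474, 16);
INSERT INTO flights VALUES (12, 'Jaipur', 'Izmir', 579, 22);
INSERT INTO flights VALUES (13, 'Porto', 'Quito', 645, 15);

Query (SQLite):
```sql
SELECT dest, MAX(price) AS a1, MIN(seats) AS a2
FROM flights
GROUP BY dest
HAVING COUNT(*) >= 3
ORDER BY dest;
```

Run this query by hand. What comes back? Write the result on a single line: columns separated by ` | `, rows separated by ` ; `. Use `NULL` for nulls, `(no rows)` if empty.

Group flights by dest.
Per group compute: MAX(price), MIN(seats).
HAVING: drop groups with fewer than 3 rows.
  Cairo: ids {8} → MAX(price)=822, MIN(seats)=42
  Geneva: ids {4} → MAX(price)=836, MIN(seats)=36
  Izmir: ids {1, 2, 5, 6, 9, 10, 11, 12} → MAX(price)=758, MIN(seats)=7
  Quito: ids {3, 7, 13} → MAX(price)=645, MIN(seats)=15

Izmir | 758 | 7 ; Quito | 645 | 15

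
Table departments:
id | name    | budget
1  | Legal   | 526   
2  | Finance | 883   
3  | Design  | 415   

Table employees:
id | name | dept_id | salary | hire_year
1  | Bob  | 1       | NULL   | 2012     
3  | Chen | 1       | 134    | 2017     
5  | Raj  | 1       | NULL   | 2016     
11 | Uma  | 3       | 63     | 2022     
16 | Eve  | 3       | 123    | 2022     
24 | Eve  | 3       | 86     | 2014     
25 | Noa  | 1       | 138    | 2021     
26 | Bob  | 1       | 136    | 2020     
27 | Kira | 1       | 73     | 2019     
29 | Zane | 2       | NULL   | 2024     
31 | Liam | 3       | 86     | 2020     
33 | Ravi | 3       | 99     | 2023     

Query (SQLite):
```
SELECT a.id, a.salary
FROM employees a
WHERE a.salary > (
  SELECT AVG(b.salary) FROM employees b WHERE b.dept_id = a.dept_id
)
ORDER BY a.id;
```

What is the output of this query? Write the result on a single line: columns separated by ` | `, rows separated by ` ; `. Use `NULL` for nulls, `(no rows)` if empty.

For each employees row a, compute AVG(salary) over rows sharing a.dept_id.
Keep row a if a.salary > that per-group AVG.
  dept_id=1: AVG(salary) = 120.25
  dept_id=2: AVG(salary) = NULL
  dept_id=3: AVG(salary) = 91.4

3 | 134 ; 16 | 123 ; 25 | 138 ; 26 | 136 ; 33 | 99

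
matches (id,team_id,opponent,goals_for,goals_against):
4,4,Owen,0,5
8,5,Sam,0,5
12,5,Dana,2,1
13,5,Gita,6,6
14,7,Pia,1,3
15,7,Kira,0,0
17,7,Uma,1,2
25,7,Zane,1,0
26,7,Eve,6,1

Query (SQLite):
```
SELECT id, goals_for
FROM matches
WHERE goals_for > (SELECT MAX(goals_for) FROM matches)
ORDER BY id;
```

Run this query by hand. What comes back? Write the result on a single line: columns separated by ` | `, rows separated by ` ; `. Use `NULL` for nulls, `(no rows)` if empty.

(no rows)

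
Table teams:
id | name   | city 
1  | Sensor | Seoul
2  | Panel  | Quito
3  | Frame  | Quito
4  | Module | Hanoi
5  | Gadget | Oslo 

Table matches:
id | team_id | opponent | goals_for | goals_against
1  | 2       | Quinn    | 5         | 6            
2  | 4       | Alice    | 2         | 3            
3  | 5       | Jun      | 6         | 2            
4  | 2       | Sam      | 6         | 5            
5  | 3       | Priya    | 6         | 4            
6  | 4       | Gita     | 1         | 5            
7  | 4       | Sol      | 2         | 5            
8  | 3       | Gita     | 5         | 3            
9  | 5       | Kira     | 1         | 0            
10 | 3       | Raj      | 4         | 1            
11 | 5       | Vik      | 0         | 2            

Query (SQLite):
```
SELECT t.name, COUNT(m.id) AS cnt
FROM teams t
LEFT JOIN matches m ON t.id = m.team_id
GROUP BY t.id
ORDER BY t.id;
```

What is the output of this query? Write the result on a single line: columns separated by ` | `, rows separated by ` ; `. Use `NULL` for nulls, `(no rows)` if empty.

LEFT JOIN keeps every teams row; unmatched ones get NULL for matches columns.
Group by teams.id and compute COUNT(m.id). COUNT(col) of an all-NULL group is 0.
  1: ids {—} → COUNT(m.id)=0
  2: ids {1, 4} → COUNT(m.id)=2
  3: ids {5, 8, 10} → COUNT(m.id)=3
  4: ids {2, 6, 7} → COUNT(m.id)=3
  5: ids {3, 9, 11} → COUNT(m.id)=3

Sensor | 0 ; Panel | 2 ; Frame | 3 ; Module | 3 ; Gadget | 3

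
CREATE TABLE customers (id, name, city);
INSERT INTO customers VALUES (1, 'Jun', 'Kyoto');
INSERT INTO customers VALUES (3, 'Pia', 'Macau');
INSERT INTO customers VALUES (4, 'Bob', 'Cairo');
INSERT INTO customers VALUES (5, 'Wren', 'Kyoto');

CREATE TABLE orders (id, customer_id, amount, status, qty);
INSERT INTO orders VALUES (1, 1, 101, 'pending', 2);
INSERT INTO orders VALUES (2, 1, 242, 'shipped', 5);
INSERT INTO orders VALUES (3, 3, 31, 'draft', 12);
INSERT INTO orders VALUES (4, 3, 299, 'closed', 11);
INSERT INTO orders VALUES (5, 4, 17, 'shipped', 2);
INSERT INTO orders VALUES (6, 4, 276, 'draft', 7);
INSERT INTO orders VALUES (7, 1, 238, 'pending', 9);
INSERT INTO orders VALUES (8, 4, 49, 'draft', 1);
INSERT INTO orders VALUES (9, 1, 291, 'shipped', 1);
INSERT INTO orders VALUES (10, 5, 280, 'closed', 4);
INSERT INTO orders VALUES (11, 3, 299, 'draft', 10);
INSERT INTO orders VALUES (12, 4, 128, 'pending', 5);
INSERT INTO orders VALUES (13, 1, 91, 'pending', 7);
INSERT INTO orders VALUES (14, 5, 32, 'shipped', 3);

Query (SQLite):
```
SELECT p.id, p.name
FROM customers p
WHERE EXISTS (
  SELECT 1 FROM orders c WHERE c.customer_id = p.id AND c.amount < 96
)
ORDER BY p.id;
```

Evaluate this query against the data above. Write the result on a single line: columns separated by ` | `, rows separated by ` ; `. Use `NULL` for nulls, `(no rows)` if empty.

1 | Jun ; 3 | Pia ; 4 | Bob ; 5 | Wren

For each customers row, check whether any orders with matching customer_id has amount < 96.
Keep rows where that is true.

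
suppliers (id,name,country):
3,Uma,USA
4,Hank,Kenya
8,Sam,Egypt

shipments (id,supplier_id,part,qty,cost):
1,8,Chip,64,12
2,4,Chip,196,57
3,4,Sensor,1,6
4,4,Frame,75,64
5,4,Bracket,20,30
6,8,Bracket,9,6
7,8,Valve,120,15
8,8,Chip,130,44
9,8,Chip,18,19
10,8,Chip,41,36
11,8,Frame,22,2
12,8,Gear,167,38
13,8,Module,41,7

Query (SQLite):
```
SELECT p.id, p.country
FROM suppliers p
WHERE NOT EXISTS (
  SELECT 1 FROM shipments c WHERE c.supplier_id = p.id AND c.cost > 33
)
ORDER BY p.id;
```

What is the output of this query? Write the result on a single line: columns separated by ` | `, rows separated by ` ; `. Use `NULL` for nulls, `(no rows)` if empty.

For each suppliers row, check whether any shipments with matching supplier_id has cost > 33.
Keep rows where that is false.

3 | USA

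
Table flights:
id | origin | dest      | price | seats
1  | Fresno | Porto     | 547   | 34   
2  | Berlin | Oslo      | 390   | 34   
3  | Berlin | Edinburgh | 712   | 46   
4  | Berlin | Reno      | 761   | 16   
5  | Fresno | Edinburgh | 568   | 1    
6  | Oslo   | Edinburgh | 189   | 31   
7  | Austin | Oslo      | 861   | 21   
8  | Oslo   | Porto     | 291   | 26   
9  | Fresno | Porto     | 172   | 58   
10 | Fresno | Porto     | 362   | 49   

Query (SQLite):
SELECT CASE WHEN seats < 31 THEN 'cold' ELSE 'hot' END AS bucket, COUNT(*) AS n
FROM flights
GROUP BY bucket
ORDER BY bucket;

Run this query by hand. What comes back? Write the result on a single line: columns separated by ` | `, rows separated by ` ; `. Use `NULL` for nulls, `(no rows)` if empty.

Bucket rows by seats < 31 → 'cold' else 'hot'; count each bucket.

cold | 4 ; hot | 6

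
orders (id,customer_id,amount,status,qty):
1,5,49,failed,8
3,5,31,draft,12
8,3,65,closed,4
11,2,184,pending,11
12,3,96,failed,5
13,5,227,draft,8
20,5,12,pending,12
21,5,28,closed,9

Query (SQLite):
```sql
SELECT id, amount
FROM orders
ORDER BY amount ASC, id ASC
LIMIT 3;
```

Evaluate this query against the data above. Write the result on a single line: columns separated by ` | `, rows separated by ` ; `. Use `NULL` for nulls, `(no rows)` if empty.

20 | 12 ; 21 | 28 ; 3 | 31

Sort by amount asc, tiebreak id asc: (12, id=20), (28, id=21), (31, id=3), (49, id=1), (65, id=8), (96, id=12) …. Take first 3.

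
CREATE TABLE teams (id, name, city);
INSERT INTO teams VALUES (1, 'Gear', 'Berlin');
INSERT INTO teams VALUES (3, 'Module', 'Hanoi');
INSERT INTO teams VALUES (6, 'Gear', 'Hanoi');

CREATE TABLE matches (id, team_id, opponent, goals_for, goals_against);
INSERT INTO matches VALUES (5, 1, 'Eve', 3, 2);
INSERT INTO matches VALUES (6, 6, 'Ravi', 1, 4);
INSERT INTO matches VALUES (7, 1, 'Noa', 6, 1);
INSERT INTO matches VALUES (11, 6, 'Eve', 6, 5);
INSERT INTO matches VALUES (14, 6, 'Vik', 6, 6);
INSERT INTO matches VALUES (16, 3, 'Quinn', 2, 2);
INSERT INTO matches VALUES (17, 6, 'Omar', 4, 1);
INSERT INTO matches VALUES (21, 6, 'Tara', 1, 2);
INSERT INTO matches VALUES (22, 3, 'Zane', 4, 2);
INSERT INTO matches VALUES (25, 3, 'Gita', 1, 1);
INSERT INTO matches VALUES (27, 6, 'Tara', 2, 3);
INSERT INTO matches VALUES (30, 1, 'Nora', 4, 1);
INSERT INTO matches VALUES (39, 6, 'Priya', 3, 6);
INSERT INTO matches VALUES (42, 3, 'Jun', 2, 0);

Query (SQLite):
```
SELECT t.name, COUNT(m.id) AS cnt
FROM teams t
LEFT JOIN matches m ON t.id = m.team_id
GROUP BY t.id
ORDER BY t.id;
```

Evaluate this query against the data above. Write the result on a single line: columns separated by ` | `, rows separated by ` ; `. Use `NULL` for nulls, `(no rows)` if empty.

LEFT JOIN keeps every teams row; unmatched ones get NULL for matches columns.
Group by teams.id and compute COUNT(m.id). COUNT(col) of an all-NULL group is 0.
  1: ids {5, 7, 30} → COUNT(m.id)=3
  3: ids {16, 22, 25, 42} → COUNT(m.id)=4
  6: ids {6, 11, 14, 17, 21, 27, 39} → COUNT(m.id)=7

Gear | 3 ; Module | 4 ; Gear | 7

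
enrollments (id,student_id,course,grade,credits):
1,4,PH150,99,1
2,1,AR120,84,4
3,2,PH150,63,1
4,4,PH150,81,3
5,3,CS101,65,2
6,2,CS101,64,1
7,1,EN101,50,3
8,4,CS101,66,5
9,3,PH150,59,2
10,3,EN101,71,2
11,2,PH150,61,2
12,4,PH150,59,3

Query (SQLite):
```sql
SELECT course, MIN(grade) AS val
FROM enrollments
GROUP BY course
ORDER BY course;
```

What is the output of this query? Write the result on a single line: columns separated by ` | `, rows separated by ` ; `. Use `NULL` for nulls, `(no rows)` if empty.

Partition enrollments by course; compute MIN(grade) within each group.
  AR120: ids {2} → MIN(grade)=84
  CS101: ids {5, 6, 8} → MIN(grade)=64
  EN101: ids {7, 10} → MIN(grade)=50
  PH150: ids {1, 3, 4, 9, 11, 12} → MIN(grade)=59

AR120 | 84 ; CS101 | 64 ; EN101 | 50 ; PH150 | 59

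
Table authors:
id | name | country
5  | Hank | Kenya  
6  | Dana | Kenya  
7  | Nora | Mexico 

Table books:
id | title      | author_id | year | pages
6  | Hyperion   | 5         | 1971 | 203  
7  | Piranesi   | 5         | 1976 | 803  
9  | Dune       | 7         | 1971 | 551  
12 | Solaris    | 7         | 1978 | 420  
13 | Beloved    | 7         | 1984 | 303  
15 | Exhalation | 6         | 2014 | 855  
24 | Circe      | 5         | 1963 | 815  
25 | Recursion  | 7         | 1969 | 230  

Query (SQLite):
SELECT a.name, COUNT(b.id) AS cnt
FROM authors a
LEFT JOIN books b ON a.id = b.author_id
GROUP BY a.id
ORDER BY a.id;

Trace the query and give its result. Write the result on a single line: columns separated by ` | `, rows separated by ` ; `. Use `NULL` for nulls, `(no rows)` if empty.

LEFT JOIN keeps every authors row; unmatched ones get NULL for books columns.
Group by authors.id and compute COUNT(b.id). COUNT(col) of an all-NULL group is 0.
  5: ids {6, 7, 24} → COUNT(b.id)=3
  6: ids {15} → COUNT(b.id)=1
  7: ids {9, 12, 13, 25} → COUNT(b.id)=4

Hank | 3 ; Dana | 1 ; Nora | 4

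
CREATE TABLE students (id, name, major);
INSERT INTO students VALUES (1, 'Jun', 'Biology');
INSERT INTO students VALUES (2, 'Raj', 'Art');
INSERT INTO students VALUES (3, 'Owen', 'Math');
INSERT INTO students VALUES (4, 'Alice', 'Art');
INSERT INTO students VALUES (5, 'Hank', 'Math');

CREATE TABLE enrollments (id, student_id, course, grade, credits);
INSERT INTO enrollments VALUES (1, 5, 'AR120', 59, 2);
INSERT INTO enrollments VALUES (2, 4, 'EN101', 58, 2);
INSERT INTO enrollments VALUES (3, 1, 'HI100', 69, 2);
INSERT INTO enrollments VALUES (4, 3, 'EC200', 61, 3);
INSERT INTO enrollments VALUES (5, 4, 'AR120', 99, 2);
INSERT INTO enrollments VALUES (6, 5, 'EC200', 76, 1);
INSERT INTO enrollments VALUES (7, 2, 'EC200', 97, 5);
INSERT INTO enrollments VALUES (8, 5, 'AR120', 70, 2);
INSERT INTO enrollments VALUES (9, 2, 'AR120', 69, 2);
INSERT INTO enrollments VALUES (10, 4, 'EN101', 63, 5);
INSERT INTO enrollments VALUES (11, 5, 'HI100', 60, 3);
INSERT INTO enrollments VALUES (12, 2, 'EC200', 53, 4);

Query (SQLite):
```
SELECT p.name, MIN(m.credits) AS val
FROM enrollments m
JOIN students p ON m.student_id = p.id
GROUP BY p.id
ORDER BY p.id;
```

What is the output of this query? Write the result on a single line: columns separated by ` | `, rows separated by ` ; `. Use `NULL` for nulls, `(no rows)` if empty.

Jun | 2 ; Raj | 2 ; Owen | 3 ; Alice | 2 ; Hank | 1

Join each enrollments row to its students via student_id.
Group joined rows by students.id; compute MIN(m.credits) per group.
  1: ids {3} → MIN(m.credits)=2
  2: ids {7, 9, 12} → MIN(m.credits)=2
  3: ids {4} → MIN(m.credits)=3
  4: ids {2, 5, 10} → MIN(m.credits)=2
  5: ids {1, 6, 8, 11} → MIN(m.credits)=1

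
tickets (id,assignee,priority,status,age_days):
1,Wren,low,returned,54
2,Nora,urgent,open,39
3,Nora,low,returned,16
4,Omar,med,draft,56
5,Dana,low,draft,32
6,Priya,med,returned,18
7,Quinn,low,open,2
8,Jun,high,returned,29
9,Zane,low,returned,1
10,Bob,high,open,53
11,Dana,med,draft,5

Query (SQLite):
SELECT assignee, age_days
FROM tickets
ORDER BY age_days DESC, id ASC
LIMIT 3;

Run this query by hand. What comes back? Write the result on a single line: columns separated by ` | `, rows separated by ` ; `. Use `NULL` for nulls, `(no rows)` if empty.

Sort by age_days desc, tiebreak id asc: (56, id=4), (54, id=1), (53, id=10), (39, id=2), (32, id=5), (29, id=8) …. Take first 3.

Omar | 56 ; Wren | 54 ; Bob | 53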